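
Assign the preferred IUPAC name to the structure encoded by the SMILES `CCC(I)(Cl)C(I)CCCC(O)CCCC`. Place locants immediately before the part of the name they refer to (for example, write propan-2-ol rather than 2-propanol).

10-chloro-9,10-diiodododecan-5-ol

The longest carbon chain that includes the –OH group has 12 carbons, so the parent hydride is dodecane.
An alcohol (–OH) is the principal characteristic group, giving the suffix -ol.
The numbering direction is chosen so that numbering from this end puts the hydroxyl group at C-5 rather than C-8.
With this numbering: the hydroxyl at C-5; a chloro group at C-10; iodo groups at C-9 and C-10.
The substituents are ordered alphabetically, ignoring any di-/tri- multipliers.
Putting it together: 10-chloro-9,10-diiodododecan-5-ol.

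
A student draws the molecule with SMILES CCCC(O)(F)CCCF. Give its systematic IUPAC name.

The longest chain bearing the –OH group is 7 carbons long (heptane).
The principal characteristic group is an alcohol (–OH), named with the suffix -ol.
Choose the numbering such that the substituent locant set {1,4} is lower than {4,7} at the first point of difference.
This places the hydroxyl at C-4; fluoro groups at C-1 and C-4.
Assembling the pieces gives 1,4-difluoroheptan-4-ol.

1,4-difluoroheptan-4-ol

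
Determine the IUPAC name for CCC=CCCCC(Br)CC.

The longest chain bearing the multiple bond is 10 carbons long (decane).
A C=C double bond in the chain gives the infix -ene-.
The numbering direction is chosen so that numbering from this end puts the double bond at C-3 rather than C-7.
This places the double bond between C-3 and C-4; a bromo group at C-8.
Putting it together: 8-bromodec-3-ene.

8-bromodec-3-ene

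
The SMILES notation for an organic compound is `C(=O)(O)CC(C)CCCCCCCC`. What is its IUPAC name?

3-methylundecanoic acid

The longest chain bearing the –COOH group is 11 carbons long (undecane).
A carboxylic acid (terminal –COOH) is the principal characteristic group, giving the suffix -oic acid.
The numbering direction is chosen so that the carboxylic acid carbon is C-1 by definition.
That gives a methyl group at C-3.
Putting it together: 3-methylundecanoic acid.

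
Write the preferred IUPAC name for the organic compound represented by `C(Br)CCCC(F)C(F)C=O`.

The longest chain bearing the –CHO group is 7 carbons long (heptane).
The highest-priority functional group is an aldehyde (terminal –CHO), so the name ends in -al.
The numbering direction is chosen so that the aldehyde carbon is C-1 by definition.
With this numbering: a bromo group at C-7; fluoro groups at C-2 and C-3.
The substituents are ordered alphabetically, ignoring any di-/tri- multipliers.
Assembling the pieces gives 7-bromo-2,3-difluoroheptanal.

7-bromo-2,3-difluoroheptanal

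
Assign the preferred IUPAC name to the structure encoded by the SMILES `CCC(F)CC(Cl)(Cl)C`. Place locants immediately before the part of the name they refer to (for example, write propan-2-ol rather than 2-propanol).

2,2-dichloro-4-fluorohexane

The parent chain contains 6 carbons (hexane).
Number the chain so that the substituent locant set {2,2,4} is lower than {3,5,5} at the first point of difference.
With this numbering: two chloro groups at C-2; a fluoro group at C-4.
Prefixes are listed alphabetically: chloro, fluoro.
The name is 2,2-dichloro-4-fluorohexane.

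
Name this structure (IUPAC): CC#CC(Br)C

4-bromopent-2-yne

Counting along the main chain through the multiple bond gives 5 carbons: the parent is pentane.
The chain contains a C≡C triple bond, so the unsaturation ending is -yne.
The numbering direction is chosen so that numbering from this end puts the triple bond at C-2 rather than C-3.
With this numbering: the triple bond between C-2 and C-3; a bromo group at C-4.
Assembling the pieces gives 4-bromopent-2-yne.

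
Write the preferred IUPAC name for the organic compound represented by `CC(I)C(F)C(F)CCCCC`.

The longest carbon chain is 9 atoms: the parent is nonane.
Choose the numbering such that the substituent locant set {2,3,4} is lower than {6,7,8} at the first point of difference.
This places fluoro groups at C-3 and C-4; an iodo group at C-2.
Substituent prefixes are cited in alphabetical order (multiplying prefixes like di-/tri- are ignored for ordering).
Assembling the pieces gives 3,4-difluoro-2-iodononane.

3,4-difluoro-2-iodononane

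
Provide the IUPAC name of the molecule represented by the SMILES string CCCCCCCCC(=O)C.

The longest carbon chain that includes the carbonyl has 10 carbons, so the parent hydride is decane.
The principal characteristic group is a ketone (C=O on an internal carbon), named with the suffix -one.
Choose the numbering such that numbering from this end puts the carbonyl group at C-2 rather than C-9.
With this numbering: the carbonyl at C-2.
The name is decan-2-one.

decan-2-one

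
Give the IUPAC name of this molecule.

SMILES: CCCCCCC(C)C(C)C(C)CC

3,4,5-trimethylundecane

The longest carbon chain is 11 atoms: the parent is undecane.
Choose the numbering such that the substituent locant set {3,4,5} is lower than {7,8,9} at the first point of difference.
That gives methyl groups at C-3 and C-4 and C-5.
The name is 3,4,5-trimethylundecane.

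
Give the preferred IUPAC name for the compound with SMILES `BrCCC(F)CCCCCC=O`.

The longest chain bearing the –CHO group is 9 carbons long (nonane).
The highest-priority functional group is an aldehyde (terminal –CHO), so the name ends in -al.
The numbering direction is chosen so that the aldehyde carbon is C-1 by definition.
This places a bromo group at C-9; a fluoro group at C-7.
Substituent prefixes are cited in alphabetical order (multiplying prefixes like di-/tri- are ignored for ordering).
Assembling the pieces gives 9-bromo-7-fluorononanal.

9-bromo-7-fluorononanal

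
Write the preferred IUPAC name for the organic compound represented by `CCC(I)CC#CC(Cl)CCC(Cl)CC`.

The longest chain bearing the multiple bond is 12 carbons long (dodecane).
The chain contains a C≡C triple bond, so the unsaturation ending is -yne.
Choose the numbering such that numbering from this end puts the triple bond at C-5 rather than C-7.
This places the triple bond between C-5 and C-6; chloro groups at C-7 and C-10; an iodo group at C-3.
Prefixes are listed alphabetically: chloro, iodo.
The name is 7,10-dichloro-3-iodododec-5-yne.

7,10-dichloro-3-iodododec-5-yne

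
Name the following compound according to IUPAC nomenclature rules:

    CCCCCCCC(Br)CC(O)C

4-bromoundecan-2-ol

The longest carbon chain that includes the –OH group has 11 carbons, so the parent hydride is undecane.
An alcohol (–OH) is the principal characteristic group, giving the suffix -ol.
The numbering direction is chosen so that numbering from this end puts the hydroxyl group at C-2 rather than C-10.
With this numbering: the hydroxyl at C-2; a bromo group at C-4.
Putting it together: 4-bromoundecan-2-ol.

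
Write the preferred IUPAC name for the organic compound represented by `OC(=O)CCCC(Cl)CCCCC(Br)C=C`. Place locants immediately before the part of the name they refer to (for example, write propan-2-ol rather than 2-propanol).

10-bromo-5-chlorododec-11-enoic acid

The longest chain bearing the –COOH group and the multiple bond is 12 carbons long (dodecane).
The principal characteristic group is a carboxylic acid (terminal –COOH), named with the suffix -oic acid.
The chain contains a C=C double bond, so the unsaturation ending is -ene.
The numbering direction is chosen so that the carboxylic acid carbon is C-1 by definition.
That gives the double bond between C-11 and C-12; a bromo group at C-10; a chloro group at C-5.
Substituent prefixes are cited in alphabetical order (multiplying prefixes like di-/tri- are ignored for ordering).
Putting it together: 10-bromo-5-chlorododec-11-enoic acid.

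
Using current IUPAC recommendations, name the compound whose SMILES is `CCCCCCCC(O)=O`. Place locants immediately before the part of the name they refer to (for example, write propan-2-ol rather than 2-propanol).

The longest chain bearing the –COOH group is 8 carbons long (octane).
The principal characteristic group is a carboxylic acid (terminal –COOH), named with the suffix -oic acid.
Choose the numbering such that the carboxylic acid carbon is C-1 by definition.
The name is octanoic acid.

octanoic acid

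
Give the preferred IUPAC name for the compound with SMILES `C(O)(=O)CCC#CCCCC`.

The longest carbon chain that includes the –COOH group and the multiple bond has 9 carbons, so the parent hydride is nonane.
A carboxylic acid (terminal –COOH) is the principal characteristic group, giving the suffix -oic acid.
A C≡C triple bond in the chain gives the infix -yne-.
The numbering direction is chosen so that the carboxylic acid carbon is C-1 by definition.
With this numbering: the triple bond between C-4 and C-5.
The name is non-4-ynoic acid.

non-4-ynoic acid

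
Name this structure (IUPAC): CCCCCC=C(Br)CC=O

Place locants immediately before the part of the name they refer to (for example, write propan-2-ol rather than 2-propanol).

The longest carbon chain that includes the –CHO group and the multiple bond has 9 carbons, so the parent hydride is nonane.
The principal characteristic group is an aldehyde (terminal –CHO), named with the suffix -al.
A C=C double bond in the chain gives the infix -ene-.
Choose the numbering such that the aldehyde carbon is C-1 by definition.
That gives the double bond between C-3 and C-4; a bromo group at C-3.
Assembling the pieces gives 3-bromonon-3-enal.

3-bromonon-3-enal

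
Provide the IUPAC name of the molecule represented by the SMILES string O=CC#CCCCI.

6-iodohex-2-ynal

The longest chain bearing the –CHO group and the multiple bond is 6 carbons long (hexane).
The highest-priority functional group is an aldehyde (terminal –CHO), so the name ends in -al.
A C≡C triple bond in the chain gives the infix -yne-.
The numbering direction is chosen so that the aldehyde carbon is C-1 by definition.
This places the triple bond between C-2 and C-3; an iodo group at C-6.
Assembling the pieces gives 6-iodohex-2-ynal.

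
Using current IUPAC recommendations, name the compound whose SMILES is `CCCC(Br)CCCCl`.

4-bromo-1-chloroheptane

The parent chain contains 7 carbons (heptane).
Choose the numbering such that the substituent locant set {1,4} is lower than {4,7} at the first point of difference.
This places a bromo group at C-4; a chloro group at C-1.
Substituent prefixes are cited in alphabetical order (multiplying prefixes like di-/tri- are ignored for ordering).
Putting it together: 4-bromo-1-chloroheptane.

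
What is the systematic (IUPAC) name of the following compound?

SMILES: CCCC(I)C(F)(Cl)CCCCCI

The longest continuous carbon chain has 10 atoms, so the parent hydride is decane.
Number the chain so that the substituent locant set {1,6,6,7} is lower than {4,5,5,10} at the first point of difference.
With this numbering: a chloro group at C-6; a fluoro group at C-6; iodo groups at C-1 and C-7.
Prefixes are listed alphabetically: chloro, fluoro, iodo.
The name is 6-chloro-6-fluoro-1,7-diiododecane.

6-chloro-6-fluoro-1,7-diiododecane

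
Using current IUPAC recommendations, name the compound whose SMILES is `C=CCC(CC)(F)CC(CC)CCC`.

Counting along the main chain through the multiple bond gives 9 carbons: the parent is nonane.
There is one C=C double bond, indicated by the ending -ene.
Choose the numbering such that numbering from this end puts the double bond at C-1 rather than C-8.
That gives the double bond between C-1 and C-2; ethyl groups at C-4 and C-6; a fluoro group at C-4.
Substituent prefixes are cited in alphabetical order (multiplying prefixes like di-/tri- are ignored for ordering).
Assembling the pieces gives 4,6-diethyl-4-fluoronon-1-ene.

4,6-diethyl-4-fluoronon-1-ene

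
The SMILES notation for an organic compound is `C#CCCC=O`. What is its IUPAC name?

The longest carbon chain that includes the –CHO group and the multiple bond has 5 carbons, so the parent hydride is pentane.
The principal characteristic group is an aldehyde (terminal –CHO), named with the suffix -al.
The chain contains a C≡C triple bond, so the unsaturation ending is -yne.
Number the chain so that the aldehyde carbon is C-1 by definition.
That gives the triple bond between C-4 and C-5.
The name is pent-4-ynal.

pent-4-ynal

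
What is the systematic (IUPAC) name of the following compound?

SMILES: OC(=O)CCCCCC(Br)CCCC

Counting along the main chain through the –COOH group gives 11 carbons: the parent is undecane.
The highest-priority functional group is a carboxylic acid (terminal –COOH), so the name ends in -oic acid.
Choose the numbering such that the carboxylic acid carbon is C-1 by definition.
This places a bromo group at C-7.
Putting it together: 7-bromoundecanoic acid.

7-bromoundecanoic acid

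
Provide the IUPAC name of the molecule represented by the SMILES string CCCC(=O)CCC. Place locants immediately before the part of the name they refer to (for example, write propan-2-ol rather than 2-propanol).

The longest carbon chain that includes the carbonyl has 7 carbons, so the parent hydride is heptane.
The highest-priority functional group is a ketone (C=O on an internal carbon), so the name ends in -one.
Both numbering directions give the same locant set; either may be used.
This places the carbonyl at C-4.
The name is heptan-4-one.

heptan-4-one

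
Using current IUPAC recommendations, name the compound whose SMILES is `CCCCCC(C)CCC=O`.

The longest carbon chain that includes the –CHO group has 9 carbons, so the parent hydride is nonane.
The principal characteristic group is an aldehyde (terminal –CHO), named with the suffix -al.
The numbering direction is chosen so that the aldehyde carbon is C-1 by definition.
This places a methyl group at C-4.
Assembling the pieces gives 4-methylnonanal.

4-methylnonanal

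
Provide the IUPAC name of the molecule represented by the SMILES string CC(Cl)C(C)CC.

The longest continuous carbon chain has 5 atoms, so the parent hydride is pentane.
Number the chain so that the substituent locant set {2,3} is lower than {3,4} at the first point of difference.
This places a chloro group at C-2; a methyl group at C-3.
Prefixes are listed alphabetically: chloro, methyl.
The name is 2-chloro-3-methylpentane.

2-chloro-3-methylpentane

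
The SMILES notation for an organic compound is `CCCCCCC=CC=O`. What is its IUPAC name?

The longest carbon chain that includes the –CHO group and the multiple bond has 9 carbons, so the parent hydride is nonane.
The principal characteristic group is an aldehyde (terminal –CHO), named with the suffix -al.
There is one C=C double bond, indicated by the ending -ene.
Choose the numbering such that the aldehyde carbon is C-1 by definition.
With this numbering: the double bond between C-2 and C-3.
Assembling the pieces gives non-2-enal.

non-2-enal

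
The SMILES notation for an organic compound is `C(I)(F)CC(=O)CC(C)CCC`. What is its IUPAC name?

1-fluoro-1-iodo-5-methyloctan-3-one

The longest chain bearing the carbonyl is 8 carbons long (octane).
The principal characteristic group is a ketone (C=O on an internal carbon), named with the suffix -one.
Choose the numbering such that numbering from this end puts the carbonyl group at C-3 rather than C-6.
With this numbering: the carbonyl at C-3; a fluoro group at C-1; an iodo group at C-1; a methyl group at C-5.
Prefixes are listed alphabetically: fluoro, iodo, methyl.
Putting it together: 1-fluoro-1-iodo-5-methyloctan-3-one.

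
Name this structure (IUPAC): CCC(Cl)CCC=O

The longest carbon chain that includes the –CHO group has 6 carbons, so the parent hydride is hexane.
The principal characteristic group is an aldehyde (terminal –CHO), named with the suffix -al.
Number the chain so that the aldehyde carbon is C-1 by definition.
With this numbering: a chloro group at C-4.
The name is 4-chlorohexanal.

4-chlorohexanal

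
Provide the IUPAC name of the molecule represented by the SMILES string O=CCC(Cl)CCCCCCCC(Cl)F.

3,11-dichloro-11-fluoroundecanal

Counting along the main chain through the –CHO group gives 11 carbons: the parent is undecane.
An aldehyde (terminal –CHO) is the principal characteristic group, giving the suffix -al.
Number the chain so that the aldehyde carbon is C-1 by definition.
This places chloro groups at C-3 and C-11; a fluoro group at C-11.
Substituent prefixes are cited in alphabetical order (multiplying prefixes like di-/tri- are ignored for ordering).
Assembling the pieces gives 3,11-dichloro-11-fluoroundecanal.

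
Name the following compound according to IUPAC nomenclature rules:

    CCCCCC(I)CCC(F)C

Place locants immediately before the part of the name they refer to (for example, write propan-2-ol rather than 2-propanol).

2-fluoro-5-iododecane

The longest continuous carbon chain has 10 atoms, so the parent hydride is decane.
Choose the numbering such that the substituent locant set {2,5} is lower than {6,9} at the first point of difference.
This places a fluoro group at C-2; an iodo group at C-5.
Substituent prefixes are cited in alphabetical order (multiplying prefixes like di-/tri- are ignored for ordering).
Putting it together: 2-fluoro-5-iododecane.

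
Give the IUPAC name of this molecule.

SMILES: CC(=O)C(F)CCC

The longest chain bearing the carbonyl is 6 carbons long (hexane).
The principal characteristic group is a ketone (C=O on an internal carbon), named with the suffix -one.
The numbering direction is chosen so that numbering from this end puts the carbonyl group at C-2 rather than C-5.
This places the carbonyl at C-2; a fluoro group at C-3.
The name is 3-fluorohexan-2-one.

3-fluorohexan-2-one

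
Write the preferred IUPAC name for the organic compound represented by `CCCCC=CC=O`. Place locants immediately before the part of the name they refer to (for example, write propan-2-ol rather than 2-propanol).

Counting along the main chain through the –CHO group and the multiple bond gives 7 carbons: the parent is heptane.
The principal characteristic group is an aldehyde (terminal –CHO), named with the suffix -al.
There is one C=C double bond, indicated by the ending -ene.
Number the chain so that the aldehyde carbon is C-1 by definition.
That gives the double bond between C-2 and C-3.
Putting it together: hept-2-enal.

hept-2-enal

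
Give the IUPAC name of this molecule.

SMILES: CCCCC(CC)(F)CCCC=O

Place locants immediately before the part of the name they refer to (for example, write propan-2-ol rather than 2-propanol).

5-ethyl-5-fluorononanal

The longest chain bearing the –CHO group is 9 carbons long (nonane).
The highest-priority functional group is an aldehyde (terminal –CHO), so the name ends in -al.
Choose the numbering such that the aldehyde carbon is C-1 by definition.
This places an ethyl group at C-5; a fluoro group at C-5.
The substituents are ordered alphabetically, ignoring any di-/tri- multipliers.
Assembling the pieces gives 5-ethyl-5-fluorononanal.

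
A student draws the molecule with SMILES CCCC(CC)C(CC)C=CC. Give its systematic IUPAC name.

Counting along the main chain through the multiple bond gives 8 carbons: the parent is octane.
There is one C=C double bond, indicated by the ending -ene.
The numbering direction is chosen so that numbering from this end puts the double bond at C-2 rather than C-6.
This places the double bond between C-2 and C-3; ethyl groups at C-4 and C-5.
The name is 4,5-diethyloct-2-ene.

4,5-diethyloct-2-ene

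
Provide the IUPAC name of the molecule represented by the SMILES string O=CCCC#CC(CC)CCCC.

The longest carbon chain that includes the –CHO group and the multiple bond has 10 carbons, so the parent hydride is decane.
The highest-priority functional group is an aldehyde (terminal –CHO), so the name ends in -al.
The chain contains a C≡C triple bond, so the unsaturation ending is -yne.
Choose the numbering such that the aldehyde carbon is C-1 by definition.
That gives the triple bond between C-4 and C-5; an ethyl group at C-6.
Putting it together: 6-ethyldec-4-ynal.

6-ethyldec-4-ynal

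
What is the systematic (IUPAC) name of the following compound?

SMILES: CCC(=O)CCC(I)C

The longest chain bearing the carbonyl is 7 carbons long (heptane).
A ketone (C=O on an internal carbon) is the principal characteristic group, giving the suffix -one.
Choose the numbering such that numbering from this end puts the carbonyl group at C-3 rather than C-5.
This places the carbonyl at C-3; an iodo group at C-6.
The name is 6-iodoheptan-3-one.

6-iodoheptan-3-one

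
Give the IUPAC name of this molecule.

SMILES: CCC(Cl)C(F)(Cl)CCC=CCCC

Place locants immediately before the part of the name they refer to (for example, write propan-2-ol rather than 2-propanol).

8,9-dichloro-8-fluoroundec-4-ene

The longest carbon chain that includes the multiple bond has 11 carbons, so the parent hydride is undecane.
There is one C=C double bond, indicated by the ending -ene.
Choose the numbering such that numbering from this end puts the double bond at C-4 rather than C-7.
This places the double bond between C-4 and C-5; chloro groups at C-8 and C-9; a fluoro group at C-8.
Prefixes are listed alphabetically: chloro, fluoro.
The name is 8,9-dichloro-8-fluoroundec-4-ene.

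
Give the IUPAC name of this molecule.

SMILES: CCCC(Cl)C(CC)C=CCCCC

8-chloro-7-ethylundec-5-ene

Counting along the main chain through the multiple bond gives 11 carbons: the parent is undecane.
The chain contains a C=C double bond, so the unsaturation ending is -ene.
Choose the numbering such that numbering from this end puts the double bond at C-5 rather than C-6.
With this numbering: the double bond between C-5 and C-6; a chloro group at C-8; an ethyl group at C-7.
Substituent prefixes are cited in alphabetical order (multiplying prefixes like di-/tri- are ignored for ordering).
Putting it together: 8-chloro-7-ethylundec-5-ene.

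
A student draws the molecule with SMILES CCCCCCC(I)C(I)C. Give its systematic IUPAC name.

2,3-diiodononane

The longest carbon chain is 9 atoms: the parent is nonane.
The numbering direction is chosen so that the substituent locant set {2,3} is lower than {7,8} at the first point of difference.
That gives iodo groups at C-2 and C-3.
The name is 2,3-diiodononane.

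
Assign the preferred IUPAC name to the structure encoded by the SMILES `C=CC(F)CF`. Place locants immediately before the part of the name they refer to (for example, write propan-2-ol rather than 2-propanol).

The longest carbon chain that includes the multiple bond has 4 carbons, so the parent hydride is butane.
The chain contains a C=C double bond, so the unsaturation ending is -ene.
The numbering direction is chosen so that numbering from this end puts the double bond at C-1 rather than C-3.
This places the double bond between C-1 and C-2; fluoro groups at C-3 and C-4.
The name is 3,4-difluorobut-1-ene.

3,4-difluorobut-1-ene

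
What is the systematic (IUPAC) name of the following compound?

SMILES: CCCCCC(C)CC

3-methyloctane

The parent chain contains 8 carbons (octane).
Choose the numbering such that the substituent locant set {3} is lower than {6} at the first point of difference.
That gives a methyl group at C-3.
The name is 3-methyloctane.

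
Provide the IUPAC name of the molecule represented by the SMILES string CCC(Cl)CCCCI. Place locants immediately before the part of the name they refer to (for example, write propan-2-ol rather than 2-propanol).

5-chloro-1-iodoheptane

The parent chain contains 7 carbons (heptane).
The numbering direction is chosen so that the substituent locant set {1,5} is lower than {3,7} at the first point of difference.
This places a chloro group at C-5; an iodo group at C-1.
Prefixes are listed alphabetically: chloro, iodo.
Putting it together: 5-chloro-1-iodoheptane.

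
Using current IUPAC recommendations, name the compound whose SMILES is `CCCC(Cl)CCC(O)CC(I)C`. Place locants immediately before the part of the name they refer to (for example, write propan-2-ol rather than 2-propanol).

The longest chain bearing the –OH group is 10 carbons long (decane).
The principal characteristic group is an alcohol (–OH), named with the suffix -ol.
Number the chain so that numbering from this end puts the hydroxyl group at C-4 rather than C-7.
That gives the hydroxyl at C-4; a chloro group at C-7; an iodo group at C-2.
The substituents are ordered alphabetically, ignoring any di-/tri- multipliers.
The name is 7-chloro-2-iododecan-4-ol.

7-chloro-2-iododecan-4-ol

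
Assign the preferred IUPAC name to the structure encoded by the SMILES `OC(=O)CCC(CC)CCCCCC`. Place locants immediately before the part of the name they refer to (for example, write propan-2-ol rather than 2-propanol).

The longest chain bearing the –COOH group is 10 carbons long (decane).
A carboxylic acid (terminal –COOH) is the principal characteristic group, giving the suffix -oic acid.
Choose the numbering such that the carboxylic acid carbon is C-1 by definition.
With this numbering: an ethyl group at C-4.
The name is 4-ethyldecanoic acid.

4-ethyldecanoic acid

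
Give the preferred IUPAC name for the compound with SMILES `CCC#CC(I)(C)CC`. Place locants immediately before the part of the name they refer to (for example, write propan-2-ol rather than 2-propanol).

5-iodo-5-methylhept-3-yne

The longest chain bearing the multiple bond is 7 carbons long (heptane).
The chain contains a C≡C triple bond, so the unsaturation ending is -yne.
The numbering direction is chosen so that numbering from this end puts the triple bond at C-3 rather than C-4.
With this numbering: the triple bond between C-3 and C-4; an iodo group at C-5; a methyl group at C-5.
Prefixes are listed alphabetically: iodo, methyl.
The name is 5-iodo-5-methylhept-3-yne.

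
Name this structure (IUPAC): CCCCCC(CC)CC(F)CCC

6-ethyl-4-fluoroundecane

The longest carbon chain is 11 atoms: the parent is undecane.
Choose the numbering such that the substituent locant set {4,6} is lower than {6,8} at the first point of difference.
This places an ethyl group at C-6; a fluoro group at C-4.
Substituent prefixes are cited in alphabetical order (multiplying prefixes like di-/tri- are ignored for ordering).
Assembling the pieces gives 6-ethyl-4-fluoroundecane.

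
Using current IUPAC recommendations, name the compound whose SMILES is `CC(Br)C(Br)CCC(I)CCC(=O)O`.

The longest carbon chain that includes the –COOH group has 9 carbons, so the parent hydride is nonane.
The principal characteristic group is a carboxylic acid (terminal –COOH), named with the suffix -oic acid.
The numbering direction is chosen so that the carboxylic acid carbon is C-1 by definition.
This places bromo groups at C-7 and C-8; an iodo group at C-4.
Substituent prefixes are cited in alphabetical order (multiplying prefixes like di-/tri- are ignored for ordering).
Putting it together: 7,8-dibromo-4-iodononanoic acid.

7,8-dibromo-4-iodononanoic acid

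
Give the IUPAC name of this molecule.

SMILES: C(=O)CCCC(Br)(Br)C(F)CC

The longest carbon chain that includes the –CHO group has 8 carbons, so the parent hydride is octane.
The principal characteristic group is an aldehyde (terminal –CHO), named with the suffix -al.
Choose the numbering such that the aldehyde carbon is C-1 by definition.
With this numbering: two bromo groups at C-5; a fluoro group at C-6.
Substituent prefixes are cited in alphabetical order (multiplying prefixes like di-/tri- are ignored for ordering).
The name is 5,5-dibromo-6-fluorooctanal.

5,5-dibromo-6-fluorooctanal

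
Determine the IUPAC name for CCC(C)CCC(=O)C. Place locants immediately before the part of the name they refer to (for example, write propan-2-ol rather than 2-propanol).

Counting along the main chain through the carbonyl gives 7 carbons: the parent is heptane.
The highest-priority functional group is a ketone (C=O on an internal carbon), so the name ends in -one.
Choose the numbering such that numbering from this end puts the carbonyl group at C-2 rather than C-6.
With this numbering: the carbonyl at C-2; a methyl group at C-5.
Putting it together: 5-methylheptan-2-one.

5-methylheptan-2-one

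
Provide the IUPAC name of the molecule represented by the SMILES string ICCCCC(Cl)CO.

2-chloro-6-iodohexan-1-ol

Counting along the main chain through the –OH group gives 6 carbons: the parent is hexane.
The principal characteristic group is an alcohol (–OH), named with the suffix -ol.
Number the chain so that numbering from this end puts the hydroxyl group at C-1 rather than C-6.
With this numbering: the hydroxyl at C-1; a chloro group at C-2; an iodo group at C-6.
The substituents are ordered alphabetically, ignoring any di-/tri- multipliers.
Assembling the pieces gives 2-chloro-6-iodohexan-1-ol.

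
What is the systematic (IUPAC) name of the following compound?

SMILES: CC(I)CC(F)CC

The longest continuous carbon chain has 6 atoms, so the parent hydride is hexane.
Number the chain so that the substituent locant set {2,4} is lower than {3,5} at the first point of difference.
This places a fluoro group at C-4; an iodo group at C-2.
The substituents are ordered alphabetically, ignoring any di-/tri- multipliers.
Putting it together: 4-fluoro-2-iodohexane.

4-fluoro-2-iodohexane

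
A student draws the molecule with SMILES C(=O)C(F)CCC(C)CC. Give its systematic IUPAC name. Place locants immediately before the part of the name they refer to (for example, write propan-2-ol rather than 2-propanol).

2-fluoro-5-methylheptanal

The longest chain bearing the –CHO group is 7 carbons long (heptane).
An aldehyde (terminal –CHO) is the principal characteristic group, giving the suffix -al.
Choose the numbering such that the aldehyde carbon is C-1 by definition.
This places a fluoro group at C-2; a methyl group at C-5.
Substituent prefixes are cited in alphabetical order (multiplying prefixes like di-/tri- are ignored for ordering).
Putting it together: 2-fluoro-5-methylheptanal.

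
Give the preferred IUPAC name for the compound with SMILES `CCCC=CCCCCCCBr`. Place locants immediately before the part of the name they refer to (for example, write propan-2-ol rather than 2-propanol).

11-bromoundec-4-ene

The longest chain bearing the multiple bond is 11 carbons long (undecane).
There is one C=C double bond, indicated by the ending -ene.
Number the chain so that numbering from this end puts the double bond at C-4 rather than C-7.
This places the double bond between C-4 and C-5; a bromo group at C-11.
Assembling the pieces gives 11-bromoundec-4-ene.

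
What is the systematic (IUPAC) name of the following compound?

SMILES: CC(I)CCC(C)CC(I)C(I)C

2,3,8-triiodo-5-methylnonane

The parent chain contains 9 carbons (nonane).
Choose the numbering such that the substituent locant set {2,3,5,8} is lower than {2,5,7,8} at the first point of difference.
With this numbering: iodo groups at C-2 and C-3 and C-8; a methyl group at C-5.
The substituents are ordered alphabetically, ignoring any di-/tri- multipliers.
Putting it together: 2,3,8-triiodo-5-methylnonane.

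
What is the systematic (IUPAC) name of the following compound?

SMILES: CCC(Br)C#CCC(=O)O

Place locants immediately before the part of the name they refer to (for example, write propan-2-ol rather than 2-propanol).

5-bromohept-3-ynoic acid

The longest carbon chain that includes the –COOH group and the multiple bond has 7 carbons, so the parent hydride is heptane.
The principal characteristic group is a carboxylic acid (terminal –COOH), named with the suffix -oic acid.
A C≡C triple bond in the chain gives the infix -yne-.
Choose the numbering such that the carboxylic acid carbon is C-1 by definition.
With this numbering: the triple bond between C-3 and C-4; a bromo group at C-5.
Putting it together: 5-bromohept-3-ynoic acid.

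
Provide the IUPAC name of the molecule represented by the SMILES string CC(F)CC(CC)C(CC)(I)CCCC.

The parent chain contains 9 carbons (nonane).
Choose the numbering such that the substituent locant set {2,4,5,5} is lower than {5,5,6,8} at the first point of difference.
With this numbering: ethyl groups at C-4 and C-5; a fluoro group at C-2; an iodo group at C-5.
Prefixes are listed alphabetically: ethyl, fluoro, iodo.
Assembling the pieces gives 4,5-diethyl-2-fluoro-5-iodononane.

4,5-diethyl-2-fluoro-5-iodononane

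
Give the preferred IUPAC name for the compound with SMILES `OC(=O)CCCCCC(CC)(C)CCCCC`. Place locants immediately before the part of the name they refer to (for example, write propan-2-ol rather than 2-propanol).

The longest carbon chain that includes the –COOH group has 12 carbons, so the parent hydride is dodecane.
The highest-priority functional group is a carboxylic acid (terminal –COOH), so the name ends in -oic acid.
Choose the numbering such that the carboxylic acid carbon is C-1 by definition.
This places an ethyl group at C-7; a methyl group at C-7.
Prefixes are listed alphabetically: ethyl, methyl.
Putting it together: 7-ethyl-7-methyldodecanoic acid.

7-ethyl-7-methyldodecanoic acid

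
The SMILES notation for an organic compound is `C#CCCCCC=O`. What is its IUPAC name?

The longest chain bearing the –CHO group and the multiple bond is 7 carbons long (heptane).
The principal characteristic group is an aldehyde (terminal –CHO), named with the suffix -al.
A C≡C triple bond in the chain gives the infix -yne-.
The numbering direction is chosen so that the aldehyde carbon is C-1 by definition.
That gives the triple bond between C-6 and C-7.
Putting it together: hept-6-ynal.

hept-6-ynal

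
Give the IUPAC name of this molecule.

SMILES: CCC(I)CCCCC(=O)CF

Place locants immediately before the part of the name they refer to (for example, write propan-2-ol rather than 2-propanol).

The longest chain bearing the carbonyl is 9 carbons long (nonane).
A ketone (C=O on an internal carbon) is the principal characteristic group, giving the suffix -one.
The numbering direction is chosen so that numbering from this end puts the carbonyl group at C-2 rather than C-8.
This places the carbonyl at C-2; a fluoro group at C-1; an iodo group at C-7.
Substituent prefixes are cited in alphabetical order (multiplying prefixes like di-/tri- are ignored for ordering).
The name is 1-fluoro-7-iodononan-2-one.

1-fluoro-7-iodononan-2-one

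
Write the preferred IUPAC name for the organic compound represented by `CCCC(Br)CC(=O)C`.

The longest chain bearing the carbonyl is 7 carbons long (heptane).
The principal characteristic group is a ketone (C=O on an internal carbon), named with the suffix -one.
Number the chain so that numbering from this end puts the carbonyl group at C-2 rather than C-6.
That gives the carbonyl at C-2; a bromo group at C-4.
Assembling the pieces gives 4-bromoheptan-2-one.

4-bromoheptan-2-one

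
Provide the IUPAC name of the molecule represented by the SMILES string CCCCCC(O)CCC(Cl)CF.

Counting along the main chain through the –OH group gives 10 carbons: the parent is decane.
The principal characteristic group is an alcohol (–OH), named with the suffix -ol.
Number the chain so that numbering from this end puts the hydroxyl group at C-5 rather than C-6.
With this numbering: the hydroxyl at C-5; a chloro group at C-2; a fluoro group at C-1.
Substituent prefixes are cited in alphabetical order (multiplying prefixes like di-/tri- are ignored for ordering).
Assembling the pieces gives 2-chloro-1-fluorodecan-5-ol.

2-chloro-1-fluorodecan-5-ol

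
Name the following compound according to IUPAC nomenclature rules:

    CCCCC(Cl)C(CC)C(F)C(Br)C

2-bromo-5-chloro-4-ethyl-3-fluorononane

The longest continuous carbon chain has 9 atoms, so the parent hydride is nonane.
Number the chain so that the substituent locant set {2,3,4,5} is lower than {5,6,7,8} at the first point of difference.
With this numbering: a bromo group at C-2; a chloro group at C-5; an ethyl group at C-4; a fluoro group at C-3.
The substituents are ordered alphabetically, ignoring any di-/tri- multipliers.
Assembling the pieces gives 2-bromo-5-chloro-4-ethyl-3-fluorononane.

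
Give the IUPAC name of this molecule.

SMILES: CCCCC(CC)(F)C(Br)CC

The longest continuous carbon chain has 8 atoms, so the parent hydride is octane.
The numbering direction is chosen so that the substituent locant set {3,4,4} is lower than {5,5,6} at the first point of difference.
This places a bromo group at C-3; an ethyl group at C-4; a fluoro group at C-4.
Substituent prefixes are cited in alphabetical order (multiplying prefixes like di-/tri- are ignored for ordering).
Putting it together: 3-bromo-4-ethyl-4-fluorooctane.

3-bromo-4-ethyl-4-fluorooctane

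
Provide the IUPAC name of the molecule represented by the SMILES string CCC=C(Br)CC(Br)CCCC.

4,6-dibromodec-3-ene

The longest carbon chain that includes the multiple bond has 10 carbons, so the parent hydride is decane.
A C=C double bond in the chain gives the infix -ene-.
Choose the numbering such that numbering from this end puts the double bond at C-3 rather than C-7.
That gives the double bond between C-3 and C-4; bromo groups at C-4 and C-6.
Assembling the pieces gives 4,6-dibromodec-3-ene.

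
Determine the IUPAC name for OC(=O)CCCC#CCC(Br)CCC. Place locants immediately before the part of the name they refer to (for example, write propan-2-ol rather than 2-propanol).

Counting along the main chain through the –COOH group and the multiple bond gives 11 carbons: the parent is undecane.
A carboxylic acid (terminal –COOH) is the principal characteristic group, giving the suffix -oic acid.
A C≡C triple bond in the chain gives the infix -yne-.
The numbering direction is chosen so that the carboxylic acid carbon is C-1 by definition.
With this numbering: the triple bond between C-5 and C-6; a bromo group at C-8.
The name is 8-bromoundec-5-ynoic acid.

8-bromoundec-5-ynoic acid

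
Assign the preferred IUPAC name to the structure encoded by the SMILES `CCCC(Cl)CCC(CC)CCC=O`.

The longest carbon chain that includes the –CHO group has 10 carbons, so the parent hydride is decane.
The principal characteristic group is an aldehyde (terminal –CHO), named with the suffix -al.
The numbering direction is chosen so that the aldehyde carbon is C-1 by definition.
With this numbering: a chloro group at C-7; an ethyl group at C-4.
The substituents are ordered alphabetically, ignoring any di-/tri- multipliers.
Putting it together: 7-chloro-4-ethyldecanal.

7-chloro-4-ethyldecanal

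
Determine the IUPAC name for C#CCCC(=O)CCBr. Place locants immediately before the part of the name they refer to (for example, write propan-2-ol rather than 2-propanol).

1-bromohept-6-yn-3-one

The longest carbon chain that includes the carbonyl and the multiple bond has 7 carbons, so the parent hydride is heptane.
A ketone (C=O on an internal carbon) is the principal characteristic group, giving the suffix -one.
There is one C≡C triple bond, indicated by the ending -yne.
The numbering direction is chosen so that numbering from this end puts the carbonyl group at C-3 rather than C-5.
That gives the carbonyl at C-3; the triple bond between C-6 and C-7; a bromo group at C-1.
The name is 1-bromohept-6-yn-3-one.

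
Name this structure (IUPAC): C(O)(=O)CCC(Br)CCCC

The longest chain bearing the –COOH group is 8 carbons long (octane).
The principal characteristic group is a carboxylic acid (terminal –COOH), named with the suffix -oic acid.
Choose the numbering such that the carboxylic acid carbon is C-1 by definition.
This places a bromo group at C-4.
The name is 4-bromooctanoic acid.

4-bromooctanoic acid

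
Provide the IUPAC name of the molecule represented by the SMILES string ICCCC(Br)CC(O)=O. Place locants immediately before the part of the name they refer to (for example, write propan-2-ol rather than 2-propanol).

The longest carbon chain that includes the –COOH group has 6 carbons, so the parent hydride is hexane.
The highest-priority functional group is a carboxylic acid (terminal –COOH), so the name ends in -oic acid.
The numbering direction is chosen so that the carboxylic acid carbon is C-1 by definition.
That gives a bromo group at C-3; an iodo group at C-6.
The substituents are ordered alphabetically, ignoring any di-/tri- multipliers.
Assembling the pieces gives 3-bromo-6-iodohexanoic acid.

3-bromo-6-iodohexanoic acid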